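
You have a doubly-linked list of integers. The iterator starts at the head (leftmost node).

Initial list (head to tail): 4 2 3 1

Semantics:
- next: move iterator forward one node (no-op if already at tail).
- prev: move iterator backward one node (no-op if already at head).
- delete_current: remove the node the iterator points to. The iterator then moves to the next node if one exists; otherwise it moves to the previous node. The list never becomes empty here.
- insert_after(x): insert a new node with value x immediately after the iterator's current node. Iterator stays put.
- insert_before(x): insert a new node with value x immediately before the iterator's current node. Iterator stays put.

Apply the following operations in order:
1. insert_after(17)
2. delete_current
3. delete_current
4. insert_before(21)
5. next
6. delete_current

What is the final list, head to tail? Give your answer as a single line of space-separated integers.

After 1 (insert_after(17)): list=[4, 17, 2, 3, 1] cursor@4
After 2 (delete_current): list=[17, 2, 3, 1] cursor@17
After 3 (delete_current): list=[2, 3, 1] cursor@2
After 4 (insert_before(21)): list=[21, 2, 3, 1] cursor@2
After 5 (next): list=[21, 2, 3, 1] cursor@3
After 6 (delete_current): list=[21, 2, 1] cursor@1

Answer: 21 2 1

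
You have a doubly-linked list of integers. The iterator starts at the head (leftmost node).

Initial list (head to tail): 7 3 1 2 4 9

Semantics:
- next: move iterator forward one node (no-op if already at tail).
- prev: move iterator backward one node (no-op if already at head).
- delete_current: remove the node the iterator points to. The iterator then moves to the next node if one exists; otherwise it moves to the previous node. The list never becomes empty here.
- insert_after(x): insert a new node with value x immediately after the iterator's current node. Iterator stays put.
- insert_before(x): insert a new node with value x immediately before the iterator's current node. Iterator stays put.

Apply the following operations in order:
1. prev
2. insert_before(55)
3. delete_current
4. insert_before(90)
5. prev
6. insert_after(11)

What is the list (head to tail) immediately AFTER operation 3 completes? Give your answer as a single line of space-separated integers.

Answer: 55 3 1 2 4 9

Derivation:
After 1 (prev): list=[7, 3, 1, 2, 4, 9] cursor@7
After 2 (insert_before(55)): list=[55, 7, 3, 1, 2, 4, 9] cursor@7
After 3 (delete_current): list=[55, 3, 1, 2, 4, 9] cursor@3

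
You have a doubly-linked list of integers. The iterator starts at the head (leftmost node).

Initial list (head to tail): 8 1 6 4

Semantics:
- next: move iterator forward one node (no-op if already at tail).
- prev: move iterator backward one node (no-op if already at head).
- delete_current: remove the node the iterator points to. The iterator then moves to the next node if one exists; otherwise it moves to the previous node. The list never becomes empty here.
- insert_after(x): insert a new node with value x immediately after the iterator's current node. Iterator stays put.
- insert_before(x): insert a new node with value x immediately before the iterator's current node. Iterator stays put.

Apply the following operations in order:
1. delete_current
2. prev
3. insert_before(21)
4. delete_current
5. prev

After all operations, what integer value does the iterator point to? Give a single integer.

After 1 (delete_current): list=[1, 6, 4] cursor@1
After 2 (prev): list=[1, 6, 4] cursor@1
After 3 (insert_before(21)): list=[21, 1, 6, 4] cursor@1
After 4 (delete_current): list=[21, 6, 4] cursor@6
After 5 (prev): list=[21, 6, 4] cursor@21

Answer: 21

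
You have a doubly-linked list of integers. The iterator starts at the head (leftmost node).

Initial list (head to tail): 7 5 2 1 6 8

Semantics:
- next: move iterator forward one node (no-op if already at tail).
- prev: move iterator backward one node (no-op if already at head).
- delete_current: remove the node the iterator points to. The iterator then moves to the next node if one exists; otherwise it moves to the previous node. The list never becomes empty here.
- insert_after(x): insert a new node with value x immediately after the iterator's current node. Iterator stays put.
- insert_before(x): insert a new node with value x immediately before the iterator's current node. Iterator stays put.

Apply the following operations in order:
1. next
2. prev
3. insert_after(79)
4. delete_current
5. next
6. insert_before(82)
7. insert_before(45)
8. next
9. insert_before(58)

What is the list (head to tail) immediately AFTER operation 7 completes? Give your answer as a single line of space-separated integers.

After 1 (next): list=[7, 5, 2, 1, 6, 8] cursor@5
After 2 (prev): list=[7, 5, 2, 1, 6, 8] cursor@7
After 3 (insert_after(79)): list=[7, 79, 5, 2, 1, 6, 8] cursor@7
After 4 (delete_current): list=[79, 5, 2, 1, 6, 8] cursor@79
After 5 (next): list=[79, 5, 2, 1, 6, 8] cursor@5
After 6 (insert_before(82)): list=[79, 82, 5, 2, 1, 6, 8] cursor@5
After 7 (insert_before(45)): list=[79, 82, 45, 5, 2, 1, 6, 8] cursor@5

Answer: 79 82 45 5 2 1 6 8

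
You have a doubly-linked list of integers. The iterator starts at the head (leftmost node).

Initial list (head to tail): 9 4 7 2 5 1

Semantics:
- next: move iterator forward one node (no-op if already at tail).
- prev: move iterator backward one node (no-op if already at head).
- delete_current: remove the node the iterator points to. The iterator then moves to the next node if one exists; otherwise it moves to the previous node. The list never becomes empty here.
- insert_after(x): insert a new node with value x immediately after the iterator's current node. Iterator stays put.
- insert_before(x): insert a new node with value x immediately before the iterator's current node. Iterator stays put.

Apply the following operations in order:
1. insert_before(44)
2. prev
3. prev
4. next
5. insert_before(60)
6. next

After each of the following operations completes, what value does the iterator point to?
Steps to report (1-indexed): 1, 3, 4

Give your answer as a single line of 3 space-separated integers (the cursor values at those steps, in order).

After 1 (insert_before(44)): list=[44, 9, 4, 7, 2, 5, 1] cursor@9
After 2 (prev): list=[44, 9, 4, 7, 2, 5, 1] cursor@44
After 3 (prev): list=[44, 9, 4, 7, 2, 5, 1] cursor@44
After 4 (next): list=[44, 9, 4, 7, 2, 5, 1] cursor@9
After 5 (insert_before(60)): list=[44, 60, 9, 4, 7, 2, 5, 1] cursor@9
After 6 (next): list=[44, 60, 9, 4, 7, 2, 5, 1] cursor@4

Answer: 9 44 9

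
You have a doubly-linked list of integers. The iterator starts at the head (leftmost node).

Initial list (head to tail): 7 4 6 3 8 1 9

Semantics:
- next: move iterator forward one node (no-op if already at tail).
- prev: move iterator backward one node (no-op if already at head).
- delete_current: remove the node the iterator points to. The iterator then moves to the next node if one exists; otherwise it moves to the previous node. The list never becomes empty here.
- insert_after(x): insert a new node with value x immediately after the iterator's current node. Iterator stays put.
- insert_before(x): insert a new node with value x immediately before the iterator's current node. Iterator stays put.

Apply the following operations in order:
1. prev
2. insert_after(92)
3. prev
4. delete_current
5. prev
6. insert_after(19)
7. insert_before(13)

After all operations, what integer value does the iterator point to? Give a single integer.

Answer: 92

Derivation:
After 1 (prev): list=[7, 4, 6, 3, 8, 1, 9] cursor@7
After 2 (insert_after(92)): list=[7, 92, 4, 6, 3, 8, 1, 9] cursor@7
After 3 (prev): list=[7, 92, 4, 6, 3, 8, 1, 9] cursor@7
After 4 (delete_current): list=[92, 4, 6, 3, 8, 1, 9] cursor@92
After 5 (prev): list=[92, 4, 6, 3, 8, 1, 9] cursor@92
After 6 (insert_after(19)): list=[92, 19, 4, 6, 3, 8, 1, 9] cursor@92
After 7 (insert_before(13)): list=[13, 92, 19, 4, 6, 3, 8, 1, 9] cursor@92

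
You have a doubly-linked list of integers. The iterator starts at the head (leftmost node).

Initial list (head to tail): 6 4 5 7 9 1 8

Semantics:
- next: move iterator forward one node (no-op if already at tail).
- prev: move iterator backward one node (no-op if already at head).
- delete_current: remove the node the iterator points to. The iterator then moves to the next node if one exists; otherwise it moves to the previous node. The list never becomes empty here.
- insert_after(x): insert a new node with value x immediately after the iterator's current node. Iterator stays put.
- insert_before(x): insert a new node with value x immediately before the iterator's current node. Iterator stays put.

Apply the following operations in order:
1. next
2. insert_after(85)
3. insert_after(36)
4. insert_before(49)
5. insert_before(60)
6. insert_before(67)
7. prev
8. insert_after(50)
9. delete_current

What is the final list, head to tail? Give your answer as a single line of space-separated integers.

After 1 (next): list=[6, 4, 5, 7, 9, 1, 8] cursor@4
After 2 (insert_after(85)): list=[6, 4, 85, 5, 7, 9, 1, 8] cursor@4
After 3 (insert_after(36)): list=[6, 4, 36, 85, 5, 7, 9, 1, 8] cursor@4
After 4 (insert_before(49)): list=[6, 49, 4, 36, 85, 5, 7, 9, 1, 8] cursor@4
After 5 (insert_before(60)): list=[6, 49, 60, 4, 36, 85, 5, 7, 9, 1, 8] cursor@4
After 6 (insert_before(67)): list=[6, 49, 60, 67, 4, 36, 85, 5, 7, 9, 1, 8] cursor@4
After 7 (prev): list=[6, 49, 60, 67, 4, 36, 85, 5, 7, 9, 1, 8] cursor@67
After 8 (insert_after(50)): list=[6, 49, 60, 67, 50, 4, 36, 85, 5, 7, 9, 1, 8] cursor@67
After 9 (delete_current): list=[6, 49, 60, 50, 4, 36, 85, 5, 7, 9, 1, 8] cursor@50

Answer: 6 49 60 50 4 36 85 5 7 9 1 8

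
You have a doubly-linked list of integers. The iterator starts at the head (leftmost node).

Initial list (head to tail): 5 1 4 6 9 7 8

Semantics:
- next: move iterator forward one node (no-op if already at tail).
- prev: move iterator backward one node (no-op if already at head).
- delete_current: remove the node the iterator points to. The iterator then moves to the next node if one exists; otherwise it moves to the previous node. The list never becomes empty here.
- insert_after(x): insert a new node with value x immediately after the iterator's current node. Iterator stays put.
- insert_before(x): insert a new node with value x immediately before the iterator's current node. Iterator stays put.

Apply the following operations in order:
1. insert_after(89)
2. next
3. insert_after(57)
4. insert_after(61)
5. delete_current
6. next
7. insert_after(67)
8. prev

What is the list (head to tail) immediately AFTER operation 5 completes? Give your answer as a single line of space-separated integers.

Answer: 5 61 57 1 4 6 9 7 8

Derivation:
After 1 (insert_after(89)): list=[5, 89, 1, 4, 6, 9, 7, 8] cursor@5
After 2 (next): list=[5, 89, 1, 4, 6, 9, 7, 8] cursor@89
After 3 (insert_after(57)): list=[5, 89, 57, 1, 4, 6, 9, 7, 8] cursor@89
After 4 (insert_after(61)): list=[5, 89, 61, 57, 1, 4, 6, 9, 7, 8] cursor@89
After 5 (delete_current): list=[5, 61, 57, 1, 4, 6, 9, 7, 8] cursor@61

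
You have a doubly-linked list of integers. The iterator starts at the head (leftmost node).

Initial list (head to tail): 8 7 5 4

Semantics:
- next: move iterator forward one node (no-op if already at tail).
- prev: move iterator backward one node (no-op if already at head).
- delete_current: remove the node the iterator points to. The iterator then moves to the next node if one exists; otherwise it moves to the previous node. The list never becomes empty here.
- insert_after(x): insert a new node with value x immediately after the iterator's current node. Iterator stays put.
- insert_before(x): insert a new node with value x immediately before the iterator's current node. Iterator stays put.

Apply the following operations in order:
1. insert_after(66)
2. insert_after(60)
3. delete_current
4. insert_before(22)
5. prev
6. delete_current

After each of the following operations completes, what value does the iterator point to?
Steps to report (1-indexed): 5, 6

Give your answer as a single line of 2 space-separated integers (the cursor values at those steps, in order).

Answer: 22 60

Derivation:
After 1 (insert_after(66)): list=[8, 66, 7, 5, 4] cursor@8
After 2 (insert_after(60)): list=[8, 60, 66, 7, 5, 4] cursor@8
After 3 (delete_current): list=[60, 66, 7, 5, 4] cursor@60
After 4 (insert_before(22)): list=[22, 60, 66, 7, 5, 4] cursor@60
After 5 (prev): list=[22, 60, 66, 7, 5, 4] cursor@22
After 6 (delete_current): list=[60, 66, 7, 5, 4] cursor@60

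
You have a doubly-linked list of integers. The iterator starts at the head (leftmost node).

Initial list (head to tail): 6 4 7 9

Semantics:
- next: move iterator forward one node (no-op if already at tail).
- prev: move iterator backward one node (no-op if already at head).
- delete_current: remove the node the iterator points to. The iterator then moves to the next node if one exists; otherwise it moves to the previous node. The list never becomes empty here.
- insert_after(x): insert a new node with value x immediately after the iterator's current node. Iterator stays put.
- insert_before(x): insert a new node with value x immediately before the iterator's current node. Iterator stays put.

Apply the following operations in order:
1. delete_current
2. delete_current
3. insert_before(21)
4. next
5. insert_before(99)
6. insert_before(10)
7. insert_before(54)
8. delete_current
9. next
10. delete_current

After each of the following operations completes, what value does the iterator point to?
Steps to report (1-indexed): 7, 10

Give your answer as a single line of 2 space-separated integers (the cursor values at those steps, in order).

After 1 (delete_current): list=[4, 7, 9] cursor@4
After 2 (delete_current): list=[7, 9] cursor@7
After 3 (insert_before(21)): list=[21, 7, 9] cursor@7
After 4 (next): list=[21, 7, 9] cursor@9
After 5 (insert_before(99)): list=[21, 7, 99, 9] cursor@9
After 6 (insert_before(10)): list=[21, 7, 99, 10, 9] cursor@9
After 7 (insert_before(54)): list=[21, 7, 99, 10, 54, 9] cursor@9
After 8 (delete_current): list=[21, 7, 99, 10, 54] cursor@54
After 9 (next): list=[21, 7, 99, 10, 54] cursor@54
After 10 (delete_current): list=[21, 7, 99, 10] cursor@10

Answer: 9 10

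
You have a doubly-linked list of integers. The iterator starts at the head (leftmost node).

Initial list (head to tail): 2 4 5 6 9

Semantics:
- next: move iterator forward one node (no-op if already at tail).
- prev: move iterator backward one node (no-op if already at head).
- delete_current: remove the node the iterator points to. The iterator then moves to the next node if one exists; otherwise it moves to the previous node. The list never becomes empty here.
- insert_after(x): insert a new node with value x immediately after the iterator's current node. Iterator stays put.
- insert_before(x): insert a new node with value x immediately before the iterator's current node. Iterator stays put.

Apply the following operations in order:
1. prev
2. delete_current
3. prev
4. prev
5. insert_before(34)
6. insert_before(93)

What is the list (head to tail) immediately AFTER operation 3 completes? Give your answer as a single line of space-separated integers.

Answer: 4 5 6 9

Derivation:
After 1 (prev): list=[2, 4, 5, 6, 9] cursor@2
After 2 (delete_current): list=[4, 5, 6, 9] cursor@4
After 3 (prev): list=[4, 5, 6, 9] cursor@4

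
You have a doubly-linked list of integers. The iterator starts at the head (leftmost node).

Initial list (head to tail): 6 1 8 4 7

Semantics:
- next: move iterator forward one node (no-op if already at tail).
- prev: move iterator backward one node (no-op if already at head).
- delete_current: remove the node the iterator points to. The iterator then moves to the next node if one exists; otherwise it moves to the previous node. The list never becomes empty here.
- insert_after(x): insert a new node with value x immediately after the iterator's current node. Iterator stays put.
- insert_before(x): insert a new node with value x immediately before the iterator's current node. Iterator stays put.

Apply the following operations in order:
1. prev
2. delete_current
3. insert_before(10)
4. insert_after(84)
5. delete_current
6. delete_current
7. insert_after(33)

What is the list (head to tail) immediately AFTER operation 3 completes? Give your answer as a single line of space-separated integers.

After 1 (prev): list=[6, 1, 8, 4, 7] cursor@6
After 2 (delete_current): list=[1, 8, 4, 7] cursor@1
After 3 (insert_before(10)): list=[10, 1, 8, 4, 7] cursor@1

Answer: 10 1 8 4 7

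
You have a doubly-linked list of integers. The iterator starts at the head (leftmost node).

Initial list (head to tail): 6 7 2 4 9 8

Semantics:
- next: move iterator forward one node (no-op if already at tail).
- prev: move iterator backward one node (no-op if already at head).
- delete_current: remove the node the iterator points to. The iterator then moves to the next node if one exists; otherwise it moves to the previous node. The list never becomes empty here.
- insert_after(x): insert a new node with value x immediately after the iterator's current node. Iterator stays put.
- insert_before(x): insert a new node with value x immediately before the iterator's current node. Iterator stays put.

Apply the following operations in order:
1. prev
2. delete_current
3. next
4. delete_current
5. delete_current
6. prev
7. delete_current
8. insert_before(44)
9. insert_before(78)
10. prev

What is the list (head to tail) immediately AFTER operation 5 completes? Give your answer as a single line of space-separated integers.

After 1 (prev): list=[6, 7, 2, 4, 9, 8] cursor@6
After 2 (delete_current): list=[7, 2, 4, 9, 8] cursor@7
After 3 (next): list=[7, 2, 4, 9, 8] cursor@2
After 4 (delete_current): list=[7, 4, 9, 8] cursor@4
After 5 (delete_current): list=[7, 9, 8] cursor@9

Answer: 7 9 8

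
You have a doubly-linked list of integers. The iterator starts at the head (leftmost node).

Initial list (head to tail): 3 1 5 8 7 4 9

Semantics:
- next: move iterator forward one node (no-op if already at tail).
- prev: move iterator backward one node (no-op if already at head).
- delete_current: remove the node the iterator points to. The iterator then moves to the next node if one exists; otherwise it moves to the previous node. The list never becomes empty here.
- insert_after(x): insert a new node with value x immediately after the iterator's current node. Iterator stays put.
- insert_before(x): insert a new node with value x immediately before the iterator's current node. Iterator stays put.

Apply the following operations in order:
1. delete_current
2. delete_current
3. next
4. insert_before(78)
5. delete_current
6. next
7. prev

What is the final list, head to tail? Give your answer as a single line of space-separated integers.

Answer: 5 78 7 4 9

Derivation:
After 1 (delete_current): list=[1, 5, 8, 7, 4, 9] cursor@1
After 2 (delete_current): list=[5, 8, 7, 4, 9] cursor@5
After 3 (next): list=[5, 8, 7, 4, 9] cursor@8
After 4 (insert_before(78)): list=[5, 78, 8, 7, 4, 9] cursor@8
After 5 (delete_current): list=[5, 78, 7, 4, 9] cursor@7
After 6 (next): list=[5, 78, 7, 4, 9] cursor@4
After 7 (prev): list=[5, 78, 7, 4, 9] cursor@7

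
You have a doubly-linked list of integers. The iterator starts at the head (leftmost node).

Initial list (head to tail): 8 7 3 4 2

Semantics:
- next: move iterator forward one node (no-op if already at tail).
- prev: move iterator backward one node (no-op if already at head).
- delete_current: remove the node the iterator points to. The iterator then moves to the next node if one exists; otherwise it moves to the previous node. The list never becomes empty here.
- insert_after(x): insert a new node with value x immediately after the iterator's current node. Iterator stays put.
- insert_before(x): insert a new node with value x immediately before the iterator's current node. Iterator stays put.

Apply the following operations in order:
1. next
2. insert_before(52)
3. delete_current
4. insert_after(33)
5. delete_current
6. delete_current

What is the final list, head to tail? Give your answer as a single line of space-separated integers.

Answer: 8 52 4 2

Derivation:
After 1 (next): list=[8, 7, 3, 4, 2] cursor@7
After 2 (insert_before(52)): list=[8, 52, 7, 3, 4, 2] cursor@7
After 3 (delete_current): list=[8, 52, 3, 4, 2] cursor@3
After 4 (insert_after(33)): list=[8, 52, 3, 33, 4, 2] cursor@3
After 5 (delete_current): list=[8, 52, 33, 4, 2] cursor@33
After 6 (delete_current): list=[8, 52, 4, 2] cursor@4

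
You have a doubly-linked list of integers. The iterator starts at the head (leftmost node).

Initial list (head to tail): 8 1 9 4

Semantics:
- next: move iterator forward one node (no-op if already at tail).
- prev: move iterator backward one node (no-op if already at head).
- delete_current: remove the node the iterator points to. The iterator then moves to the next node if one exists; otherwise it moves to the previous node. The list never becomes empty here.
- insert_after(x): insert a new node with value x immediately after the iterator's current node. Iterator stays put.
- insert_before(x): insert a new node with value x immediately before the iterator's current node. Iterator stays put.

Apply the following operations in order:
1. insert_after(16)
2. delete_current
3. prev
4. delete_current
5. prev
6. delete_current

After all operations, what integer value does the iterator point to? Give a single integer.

Answer: 9

Derivation:
After 1 (insert_after(16)): list=[8, 16, 1, 9, 4] cursor@8
After 2 (delete_current): list=[16, 1, 9, 4] cursor@16
After 3 (prev): list=[16, 1, 9, 4] cursor@16
After 4 (delete_current): list=[1, 9, 4] cursor@1
After 5 (prev): list=[1, 9, 4] cursor@1
After 6 (delete_current): list=[9, 4] cursor@9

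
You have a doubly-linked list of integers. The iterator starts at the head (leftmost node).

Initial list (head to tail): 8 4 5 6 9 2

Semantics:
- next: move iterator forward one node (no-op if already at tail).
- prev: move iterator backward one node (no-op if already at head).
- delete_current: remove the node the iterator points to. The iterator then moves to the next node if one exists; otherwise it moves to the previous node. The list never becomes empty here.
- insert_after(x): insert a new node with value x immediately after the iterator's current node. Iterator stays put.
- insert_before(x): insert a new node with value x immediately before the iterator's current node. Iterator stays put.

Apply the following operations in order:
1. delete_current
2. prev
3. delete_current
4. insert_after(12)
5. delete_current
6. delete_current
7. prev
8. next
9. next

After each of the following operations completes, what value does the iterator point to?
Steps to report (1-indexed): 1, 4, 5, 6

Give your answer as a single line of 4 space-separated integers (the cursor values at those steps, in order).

Answer: 4 5 12 6

Derivation:
After 1 (delete_current): list=[4, 5, 6, 9, 2] cursor@4
After 2 (prev): list=[4, 5, 6, 9, 2] cursor@4
After 3 (delete_current): list=[5, 6, 9, 2] cursor@5
After 4 (insert_after(12)): list=[5, 12, 6, 9, 2] cursor@5
After 5 (delete_current): list=[12, 6, 9, 2] cursor@12
After 6 (delete_current): list=[6, 9, 2] cursor@6
After 7 (prev): list=[6, 9, 2] cursor@6
After 8 (next): list=[6, 9, 2] cursor@9
After 9 (next): list=[6, 9, 2] cursor@2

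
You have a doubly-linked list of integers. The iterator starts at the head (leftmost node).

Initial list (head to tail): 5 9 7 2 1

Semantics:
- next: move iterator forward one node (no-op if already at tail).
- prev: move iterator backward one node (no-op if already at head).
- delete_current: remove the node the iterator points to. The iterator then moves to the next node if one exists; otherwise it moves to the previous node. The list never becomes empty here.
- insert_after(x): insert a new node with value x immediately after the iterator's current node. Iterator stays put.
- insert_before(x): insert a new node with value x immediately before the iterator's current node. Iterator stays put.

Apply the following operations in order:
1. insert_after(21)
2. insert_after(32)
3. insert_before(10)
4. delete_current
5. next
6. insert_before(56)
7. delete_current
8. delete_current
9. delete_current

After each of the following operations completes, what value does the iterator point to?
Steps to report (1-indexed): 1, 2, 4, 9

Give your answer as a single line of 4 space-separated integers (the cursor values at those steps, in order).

Answer: 5 5 32 2

Derivation:
After 1 (insert_after(21)): list=[5, 21, 9, 7, 2, 1] cursor@5
After 2 (insert_after(32)): list=[5, 32, 21, 9, 7, 2, 1] cursor@5
After 3 (insert_before(10)): list=[10, 5, 32, 21, 9, 7, 2, 1] cursor@5
After 4 (delete_current): list=[10, 32, 21, 9, 7, 2, 1] cursor@32
After 5 (next): list=[10, 32, 21, 9, 7, 2, 1] cursor@21
After 6 (insert_before(56)): list=[10, 32, 56, 21, 9, 7, 2, 1] cursor@21
After 7 (delete_current): list=[10, 32, 56, 9, 7, 2, 1] cursor@9
After 8 (delete_current): list=[10, 32, 56, 7, 2, 1] cursor@7
After 9 (delete_current): list=[10, 32, 56, 2, 1] cursor@2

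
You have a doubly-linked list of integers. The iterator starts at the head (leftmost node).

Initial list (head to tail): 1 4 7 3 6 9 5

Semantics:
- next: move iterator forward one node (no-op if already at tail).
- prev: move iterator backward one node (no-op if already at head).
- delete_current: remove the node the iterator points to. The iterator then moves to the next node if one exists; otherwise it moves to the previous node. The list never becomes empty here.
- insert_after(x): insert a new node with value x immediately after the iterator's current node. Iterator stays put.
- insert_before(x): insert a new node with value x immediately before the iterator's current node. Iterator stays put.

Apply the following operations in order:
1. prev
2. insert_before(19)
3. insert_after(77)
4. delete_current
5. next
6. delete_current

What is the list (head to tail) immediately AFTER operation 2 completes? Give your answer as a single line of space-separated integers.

Answer: 19 1 4 7 3 6 9 5

Derivation:
After 1 (prev): list=[1, 4, 7, 3, 6, 9, 5] cursor@1
After 2 (insert_before(19)): list=[19, 1, 4, 7, 3, 6, 9, 5] cursor@1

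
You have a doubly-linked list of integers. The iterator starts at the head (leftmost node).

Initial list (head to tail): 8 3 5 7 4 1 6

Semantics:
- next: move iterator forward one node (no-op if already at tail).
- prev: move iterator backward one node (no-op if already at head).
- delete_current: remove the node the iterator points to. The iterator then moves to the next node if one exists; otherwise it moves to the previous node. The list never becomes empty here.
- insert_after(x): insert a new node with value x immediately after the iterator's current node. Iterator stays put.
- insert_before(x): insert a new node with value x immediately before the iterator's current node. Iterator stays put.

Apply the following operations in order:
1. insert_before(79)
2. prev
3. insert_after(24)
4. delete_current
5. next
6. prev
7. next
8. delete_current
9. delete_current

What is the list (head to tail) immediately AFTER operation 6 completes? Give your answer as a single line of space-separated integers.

Answer: 24 8 3 5 7 4 1 6

Derivation:
After 1 (insert_before(79)): list=[79, 8, 3, 5, 7, 4, 1, 6] cursor@8
After 2 (prev): list=[79, 8, 3, 5, 7, 4, 1, 6] cursor@79
After 3 (insert_after(24)): list=[79, 24, 8, 3, 5, 7, 4, 1, 6] cursor@79
After 4 (delete_current): list=[24, 8, 3, 5, 7, 4, 1, 6] cursor@24
After 5 (next): list=[24, 8, 3, 5, 7, 4, 1, 6] cursor@8
After 6 (prev): list=[24, 8, 3, 5, 7, 4, 1, 6] cursor@24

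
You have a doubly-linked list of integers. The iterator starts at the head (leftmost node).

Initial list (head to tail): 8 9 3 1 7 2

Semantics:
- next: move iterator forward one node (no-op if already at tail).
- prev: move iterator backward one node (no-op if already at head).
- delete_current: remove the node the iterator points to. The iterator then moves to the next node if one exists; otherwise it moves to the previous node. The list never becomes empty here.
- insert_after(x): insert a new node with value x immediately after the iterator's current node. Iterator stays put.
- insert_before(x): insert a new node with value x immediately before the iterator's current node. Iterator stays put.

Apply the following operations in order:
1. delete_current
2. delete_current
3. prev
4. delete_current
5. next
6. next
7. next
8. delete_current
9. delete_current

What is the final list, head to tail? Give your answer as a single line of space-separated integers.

Answer: 1

Derivation:
After 1 (delete_current): list=[9, 3, 1, 7, 2] cursor@9
After 2 (delete_current): list=[3, 1, 7, 2] cursor@3
After 3 (prev): list=[3, 1, 7, 2] cursor@3
After 4 (delete_current): list=[1, 7, 2] cursor@1
After 5 (next): list=[1, 7, 2] cursor@7
After 6 (next): list=[1, 7, 2] cursor@2
After 7 (next): list=[1, 7, 2] cursor@2
After 8 (delete_current): list=[1, 7] cursor@7
After 9 (delete_current): list=[1] cursor@1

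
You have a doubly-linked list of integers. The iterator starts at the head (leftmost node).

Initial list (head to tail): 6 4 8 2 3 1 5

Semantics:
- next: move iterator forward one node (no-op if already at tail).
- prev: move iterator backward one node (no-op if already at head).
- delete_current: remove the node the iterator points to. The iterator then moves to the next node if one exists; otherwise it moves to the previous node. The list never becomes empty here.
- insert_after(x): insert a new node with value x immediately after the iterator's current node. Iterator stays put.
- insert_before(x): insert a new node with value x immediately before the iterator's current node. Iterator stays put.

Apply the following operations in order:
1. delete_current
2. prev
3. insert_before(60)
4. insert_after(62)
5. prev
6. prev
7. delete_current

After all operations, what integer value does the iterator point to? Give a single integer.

Answer: 4

Derivation:
After 1 (delete_current): list=[4, 8, 2, 3, 1, 5] cursor@4
After 2 (prev): list=[4, 8, 2, 3, 1, 5] cursor@4
After 3 (insert_before(60)): list=[60, 4, 8, 2, 3, 1, 5] cursor@4
After 4 (insert_after(62)): list=[60, 4, 62, 8, 2, 3, 1, 5] cursor@4
After 5 (prev): list=[60, 4, 62, 8, 2, 3, 1, 5] cursor@60
After 6 (prev): list=[60, 4, 62, 8, 2, 3, 1, 5] cursor@60
After 7 (delete_current): list=[4, 62, 8, 2, 3, 1, 5] cursor@4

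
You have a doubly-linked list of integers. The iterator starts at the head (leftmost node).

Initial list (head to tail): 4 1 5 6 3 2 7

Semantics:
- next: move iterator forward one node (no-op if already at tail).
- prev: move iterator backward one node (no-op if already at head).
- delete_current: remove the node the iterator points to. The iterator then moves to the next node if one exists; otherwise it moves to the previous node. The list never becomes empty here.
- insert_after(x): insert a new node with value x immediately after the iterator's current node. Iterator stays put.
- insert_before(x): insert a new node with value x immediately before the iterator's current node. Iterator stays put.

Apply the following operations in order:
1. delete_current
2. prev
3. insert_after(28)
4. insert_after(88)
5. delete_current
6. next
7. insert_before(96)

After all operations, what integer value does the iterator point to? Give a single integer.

Answer: 28

Derivation:
After 1 (delete_current): list=[1, 5, 6, 3, 2, 7] cursor@1
After 2 (prev): list=[1, 5, 6, 3, 2, 7] cursor@1
After 3 (insert_after(28)): list=[1, 28, 5, 6, 3, 2, 7] cursor@1
After 4 (insert_after(88)): list=[1, 88, 28, 5, 6, 3, 2, 7] cursor@1
After 5 (delete_current): list=[88, 28, 5, 6, 3, 2, 7] cursor@88
After 6 (next): list=[88, 28, 5, 6, 3, 2, 7] cursor@28
After 7 (insert_before(96)): list=[88, 96, 28, 5, 6, 3, 2, 7] cursor@28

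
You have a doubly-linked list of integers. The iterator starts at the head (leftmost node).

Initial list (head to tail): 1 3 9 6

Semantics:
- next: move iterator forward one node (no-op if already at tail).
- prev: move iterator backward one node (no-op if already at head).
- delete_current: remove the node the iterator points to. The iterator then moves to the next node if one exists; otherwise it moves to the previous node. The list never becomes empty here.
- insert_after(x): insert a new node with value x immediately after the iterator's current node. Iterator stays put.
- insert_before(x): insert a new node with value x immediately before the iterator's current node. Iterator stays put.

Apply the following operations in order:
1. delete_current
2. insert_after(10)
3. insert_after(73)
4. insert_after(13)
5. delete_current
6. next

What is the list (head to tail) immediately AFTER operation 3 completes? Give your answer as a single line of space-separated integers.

After 1 (delete_current): list=[3, 9, 6] cursor@3
After 2 (insert_after(10)): list=[3, 10, 9, 6] cursor@3
After 3 (insert_after(73)): list=[3, 73, 10, 9, 6] cursor@3

Answer: 3 73 10 9 6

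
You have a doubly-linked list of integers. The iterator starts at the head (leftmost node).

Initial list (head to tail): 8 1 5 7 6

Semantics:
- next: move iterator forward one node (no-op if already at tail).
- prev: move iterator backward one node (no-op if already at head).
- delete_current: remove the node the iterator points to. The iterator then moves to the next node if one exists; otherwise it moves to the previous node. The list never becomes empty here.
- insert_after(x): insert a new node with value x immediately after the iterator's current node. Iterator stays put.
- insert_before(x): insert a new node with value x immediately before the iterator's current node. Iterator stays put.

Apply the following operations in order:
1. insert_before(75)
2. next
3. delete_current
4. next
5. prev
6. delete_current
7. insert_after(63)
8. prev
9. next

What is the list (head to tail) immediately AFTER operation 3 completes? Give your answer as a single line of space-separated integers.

Answer: 75 8 5 7 6

Derivation:
After 1 (insert_before(75)): list=[75, 8, 1, 5, 7, 6] cursor@8
After 2 (next): list=[75, 8, 1, 5, 7, 6] cursor@1
After 3 (delete_current): list=[75, 8, 5, 7, 6] cursor@5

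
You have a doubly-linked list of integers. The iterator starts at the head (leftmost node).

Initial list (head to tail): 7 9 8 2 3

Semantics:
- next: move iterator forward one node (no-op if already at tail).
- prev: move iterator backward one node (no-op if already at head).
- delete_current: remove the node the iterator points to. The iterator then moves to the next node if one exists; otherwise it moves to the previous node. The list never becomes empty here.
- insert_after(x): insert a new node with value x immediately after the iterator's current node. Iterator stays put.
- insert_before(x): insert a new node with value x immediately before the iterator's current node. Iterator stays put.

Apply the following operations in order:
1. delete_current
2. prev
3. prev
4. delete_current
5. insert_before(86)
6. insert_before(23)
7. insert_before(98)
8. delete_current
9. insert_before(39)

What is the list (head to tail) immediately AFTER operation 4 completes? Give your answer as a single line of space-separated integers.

After 1 (delete_current): list=[9, 8, 2, 3] cursor@9
After 2 (prev): list=[9, 8, 2, 3] cursor@9
After 3 (prev): list=[9, 8, 2, 3] cursor@9
After 4 (delete_current): list=[8, 2, 3] cursor@8

Answer: 8 2 3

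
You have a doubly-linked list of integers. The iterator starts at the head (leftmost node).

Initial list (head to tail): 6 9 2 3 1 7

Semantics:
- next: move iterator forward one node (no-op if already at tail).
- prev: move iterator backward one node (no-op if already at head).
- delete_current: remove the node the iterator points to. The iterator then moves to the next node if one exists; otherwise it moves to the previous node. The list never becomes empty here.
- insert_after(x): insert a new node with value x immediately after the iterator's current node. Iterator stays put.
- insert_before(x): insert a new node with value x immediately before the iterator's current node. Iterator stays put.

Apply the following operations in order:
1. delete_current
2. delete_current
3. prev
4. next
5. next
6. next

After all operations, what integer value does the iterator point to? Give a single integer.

Answer: 7

Derivation:
After 1 (delete_current): list=[9, 2, 3, 1, 7] cursor@9
After 2 (delete_current): list=[2, 3, 1, 7] cursor@2
After 3 (prev): list=[2, 3, 1, 7] cursor@2
After 4 (next): list=[2, 3, 1, 7] cursor@3
After 5 (next): list=[2, 3, 1, 7] cursor@1
After 6 (next): list=[2, 3, 1, 7] cursor@7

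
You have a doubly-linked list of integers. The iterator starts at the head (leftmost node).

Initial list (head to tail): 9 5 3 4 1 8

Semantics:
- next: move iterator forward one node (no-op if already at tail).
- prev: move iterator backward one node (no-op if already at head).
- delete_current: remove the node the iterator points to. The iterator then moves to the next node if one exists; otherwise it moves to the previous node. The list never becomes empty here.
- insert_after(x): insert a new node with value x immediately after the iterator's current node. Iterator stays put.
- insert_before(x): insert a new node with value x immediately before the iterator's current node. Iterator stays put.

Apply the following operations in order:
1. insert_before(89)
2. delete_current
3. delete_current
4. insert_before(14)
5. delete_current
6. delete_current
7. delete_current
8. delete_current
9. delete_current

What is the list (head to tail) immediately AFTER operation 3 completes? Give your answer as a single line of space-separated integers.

Answer: 89 3 4 1 8

Derivation:
After 1 (insert_before(89)): list=[89, 9, 5, 3, 4, 1, 8] cursor@9
After 2 (delete_current): list=[89, 5, 3, 4, 1, 8] cursor@5
After 3 (delete_current): list=[89, 3, 4, 1, 8] cursor@3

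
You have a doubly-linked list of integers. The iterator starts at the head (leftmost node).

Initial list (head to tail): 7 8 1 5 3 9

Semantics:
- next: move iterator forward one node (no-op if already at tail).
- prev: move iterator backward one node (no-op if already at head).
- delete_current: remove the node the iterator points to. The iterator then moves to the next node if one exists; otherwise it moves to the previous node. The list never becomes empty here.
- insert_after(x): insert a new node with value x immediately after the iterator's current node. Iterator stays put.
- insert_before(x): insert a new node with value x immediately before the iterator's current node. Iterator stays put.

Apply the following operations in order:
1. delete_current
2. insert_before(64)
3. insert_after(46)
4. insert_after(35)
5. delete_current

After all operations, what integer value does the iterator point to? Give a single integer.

Answer: 35

Derivation:
After 1 (delete_current): list=[8, 1, 5, 3, 9] cursor@8
After 2 (insert_before(64)): list=[64, 8, 1, 5, 3, 9] cursor@8
After 3 (insert_after(46)): list=[64, 8, 46, 1, 5, 3, 9] cursor@8
After 4 (insert_after(35)): list=[64, 8, 35, 46, 1, 5, 3, 9] cursor@8
After 5 (delete_current): list=[64, 35, 46, 1, 5, 3, 9] cursor@35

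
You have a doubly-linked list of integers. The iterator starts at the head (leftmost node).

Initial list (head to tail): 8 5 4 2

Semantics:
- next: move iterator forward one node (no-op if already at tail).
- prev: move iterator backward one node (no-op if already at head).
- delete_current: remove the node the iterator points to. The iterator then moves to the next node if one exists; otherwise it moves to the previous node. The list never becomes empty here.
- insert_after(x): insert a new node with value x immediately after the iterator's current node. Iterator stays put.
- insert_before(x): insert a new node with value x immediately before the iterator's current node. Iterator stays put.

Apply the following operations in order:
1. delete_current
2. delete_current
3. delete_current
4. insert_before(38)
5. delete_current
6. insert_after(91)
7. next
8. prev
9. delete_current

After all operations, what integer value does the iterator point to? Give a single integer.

After 1 (delete_current): list=[5, 4, 2] cursor@5
After 2 (delete_current): list=[4, 2] cursor@4
After 3 (delete_current): list=[2] cursor@2
After 4 (insert_before(38)): list=[38, 2] cursor@2
After 5 (delete_current): list=[38] cursor@38
After 6 (insert_after(91)): list=[38, 91] cursor@38
After 7 (next): list=[38, 91] cursor@91
After 8 (prev): list=[38, 91] cursor@38
After 9 (delete_current): list=[91] cursor@91

Answer: 91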